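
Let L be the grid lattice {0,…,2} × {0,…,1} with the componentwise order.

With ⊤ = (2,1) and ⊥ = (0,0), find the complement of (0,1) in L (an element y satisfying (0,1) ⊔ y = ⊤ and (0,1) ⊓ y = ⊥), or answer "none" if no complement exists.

(2,0)

Need y with (0,1) ∨ y = (2,1) and (0,1) ∧ y = (0,0).
Checking each element gives: (2,0).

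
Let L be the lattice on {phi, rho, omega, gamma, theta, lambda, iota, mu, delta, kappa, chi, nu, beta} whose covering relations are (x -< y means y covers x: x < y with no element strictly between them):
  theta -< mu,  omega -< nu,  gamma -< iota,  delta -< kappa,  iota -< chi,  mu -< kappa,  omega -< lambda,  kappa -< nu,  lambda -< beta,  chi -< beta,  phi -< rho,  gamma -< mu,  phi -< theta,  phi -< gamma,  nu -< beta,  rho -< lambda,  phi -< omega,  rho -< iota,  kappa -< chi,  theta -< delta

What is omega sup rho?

Common upper bounds of {omega, rho}: beta, lambda.
The least among these is lambda.

lambda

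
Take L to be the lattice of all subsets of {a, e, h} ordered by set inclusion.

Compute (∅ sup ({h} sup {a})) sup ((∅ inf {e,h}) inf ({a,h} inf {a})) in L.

{a,h}

{h} ∨ {a} = {a,h}
∅ ∨ {a,h} = {a,h}
∅ ∧ {e,h} = ∅
{a,h} ∧ {a} = {a}
∅ ∧ {a} = ∅
{a,h} ∨ ∅ = {a,h}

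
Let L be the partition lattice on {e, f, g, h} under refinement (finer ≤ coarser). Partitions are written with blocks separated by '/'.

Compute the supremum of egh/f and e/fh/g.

The join of egh/f and e/fh/g merges any blocks that overlap across the partitions, giving efgh.

efgh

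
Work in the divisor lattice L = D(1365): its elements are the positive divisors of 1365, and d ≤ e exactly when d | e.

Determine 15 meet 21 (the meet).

In the divisibility order, the meet is the greatest common divisor: gcd(15, 21) = 3.

3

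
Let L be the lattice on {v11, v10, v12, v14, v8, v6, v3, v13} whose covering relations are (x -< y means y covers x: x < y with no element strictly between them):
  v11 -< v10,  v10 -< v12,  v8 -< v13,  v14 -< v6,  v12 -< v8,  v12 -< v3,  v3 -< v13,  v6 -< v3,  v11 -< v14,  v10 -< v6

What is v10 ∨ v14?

v6

Common upper bounds of {v10, v14}: v13, v3, v6.
The least among these is v6.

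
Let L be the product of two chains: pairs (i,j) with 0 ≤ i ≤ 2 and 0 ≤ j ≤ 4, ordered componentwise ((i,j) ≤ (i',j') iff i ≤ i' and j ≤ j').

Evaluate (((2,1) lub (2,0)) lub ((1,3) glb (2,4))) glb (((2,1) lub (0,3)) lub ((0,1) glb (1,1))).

(2,1) ∨ (2,0) = (2,1)
(1,3) ∧ (2,4) = (1,3)
(2,1) ∨ (1,3) = (2,3)
(2,1) ∨ (0,3) = (2,3)
(0,1) ∧ (1,1) = (0,1)
(2,3) ∨ (0,1) = (2,3)
(2,3) ∧ (2,3) = (2,3)

(2,3)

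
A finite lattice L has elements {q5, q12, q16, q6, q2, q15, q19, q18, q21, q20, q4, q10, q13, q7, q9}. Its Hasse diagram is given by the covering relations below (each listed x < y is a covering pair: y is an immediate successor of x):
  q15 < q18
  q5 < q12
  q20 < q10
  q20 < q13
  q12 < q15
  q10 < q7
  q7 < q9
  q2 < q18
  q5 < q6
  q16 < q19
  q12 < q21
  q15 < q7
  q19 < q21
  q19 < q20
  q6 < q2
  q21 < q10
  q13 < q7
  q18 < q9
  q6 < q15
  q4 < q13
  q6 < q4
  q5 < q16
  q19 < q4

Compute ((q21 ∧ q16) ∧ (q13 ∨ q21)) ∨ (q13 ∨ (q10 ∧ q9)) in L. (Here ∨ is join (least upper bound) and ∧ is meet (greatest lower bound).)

q21 ∧ q16 = q16
q13 ∨ q21 = q7
q16 ∧ q7 = q16
q10 ∧ q9 = q10
q13 ∨ q10 = q7
q16 ∨ q7 = q7

q7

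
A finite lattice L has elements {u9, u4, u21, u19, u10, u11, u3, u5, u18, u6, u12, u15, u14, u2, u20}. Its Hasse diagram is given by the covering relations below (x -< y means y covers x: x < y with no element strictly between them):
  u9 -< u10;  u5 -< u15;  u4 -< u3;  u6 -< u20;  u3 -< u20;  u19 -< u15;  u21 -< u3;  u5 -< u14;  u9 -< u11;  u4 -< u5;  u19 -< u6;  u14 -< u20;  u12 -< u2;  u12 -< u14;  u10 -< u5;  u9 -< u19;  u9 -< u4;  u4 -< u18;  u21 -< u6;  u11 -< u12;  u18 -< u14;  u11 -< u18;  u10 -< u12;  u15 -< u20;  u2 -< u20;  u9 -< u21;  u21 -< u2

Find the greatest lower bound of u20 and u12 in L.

u12

Common lower bounds of {u20, u12}: u10, u11, u12, u9.
The greatest among these is u12.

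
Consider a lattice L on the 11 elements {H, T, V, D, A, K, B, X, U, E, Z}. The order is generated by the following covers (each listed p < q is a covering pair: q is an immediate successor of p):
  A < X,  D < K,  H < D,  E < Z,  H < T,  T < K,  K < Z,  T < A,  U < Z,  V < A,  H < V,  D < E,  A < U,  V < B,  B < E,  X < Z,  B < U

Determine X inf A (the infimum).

Common lower bounds of {X, A}: A, H, T, V.
The greatest among these is A.

A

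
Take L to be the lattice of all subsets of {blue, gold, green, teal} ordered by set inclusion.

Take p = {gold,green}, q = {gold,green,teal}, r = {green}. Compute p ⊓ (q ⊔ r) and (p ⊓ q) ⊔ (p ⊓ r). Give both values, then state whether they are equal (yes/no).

{gold,green}; {gold,green}; yes

q ⊔ r = {gold,green,teal}, so p ⊓ (q ⊔ r) = {gold,green} ⊓ {gold,green,teal} = {gold,green}.
p ⊓ q = {gold,green} and p ⊓ r = {green}, so (p ⊓ q) ⊔ (p ⊓ r) = {gold,green} ⊔ {green} = {gold,green}.
Equal: yes.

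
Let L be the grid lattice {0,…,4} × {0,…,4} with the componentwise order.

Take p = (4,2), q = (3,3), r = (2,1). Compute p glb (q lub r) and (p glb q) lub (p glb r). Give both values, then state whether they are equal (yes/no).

(3,2); (3,2); yes

q lub r = (3,3), so p glb (q lub r) = (4,2) glb (3,3) = (3,2).
p glb q = (3,2) and p glb r = (2,1), so (p glb q) lub (p glb r) = (3,2) lub (2,1) = (3,2).
Equal: yes.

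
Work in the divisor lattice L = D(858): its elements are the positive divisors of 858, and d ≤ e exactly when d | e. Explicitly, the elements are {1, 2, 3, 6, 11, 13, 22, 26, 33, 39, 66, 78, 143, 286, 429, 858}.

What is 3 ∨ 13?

39

In the divisibility order, the join is the least common multiple: lcm(3, 13) = 39.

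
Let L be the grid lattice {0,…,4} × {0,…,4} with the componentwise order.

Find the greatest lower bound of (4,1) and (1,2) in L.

Common lower bounds of {(4,1), (1,2)}: (0,0), (0,1), (1,0), (1,1).
The greatest among these is (1,1).

(1,1)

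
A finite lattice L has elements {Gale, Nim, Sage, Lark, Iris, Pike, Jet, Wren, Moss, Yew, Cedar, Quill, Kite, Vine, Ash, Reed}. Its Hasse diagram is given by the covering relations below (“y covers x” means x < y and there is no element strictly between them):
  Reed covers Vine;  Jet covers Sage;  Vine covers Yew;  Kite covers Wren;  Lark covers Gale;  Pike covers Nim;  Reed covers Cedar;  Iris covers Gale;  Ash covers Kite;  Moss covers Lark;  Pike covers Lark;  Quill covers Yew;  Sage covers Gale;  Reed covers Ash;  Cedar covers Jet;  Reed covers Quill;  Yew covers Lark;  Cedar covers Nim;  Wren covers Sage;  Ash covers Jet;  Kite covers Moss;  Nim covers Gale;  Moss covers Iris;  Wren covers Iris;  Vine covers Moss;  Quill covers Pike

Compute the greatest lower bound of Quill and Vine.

Common lower bounds of {Quill, Vine}: Gale, Lark, Yew.
The greatest among these is Yew.

Yew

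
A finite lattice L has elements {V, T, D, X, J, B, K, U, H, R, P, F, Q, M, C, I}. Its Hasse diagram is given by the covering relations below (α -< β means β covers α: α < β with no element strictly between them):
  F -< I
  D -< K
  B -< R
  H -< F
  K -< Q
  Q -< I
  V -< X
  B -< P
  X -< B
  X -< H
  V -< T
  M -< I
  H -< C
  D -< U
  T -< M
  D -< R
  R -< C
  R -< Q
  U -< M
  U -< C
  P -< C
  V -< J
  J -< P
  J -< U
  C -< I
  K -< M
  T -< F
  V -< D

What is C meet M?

Common lower bounds of {C, M}: D, J, U, V.
The greatest among these is U.

U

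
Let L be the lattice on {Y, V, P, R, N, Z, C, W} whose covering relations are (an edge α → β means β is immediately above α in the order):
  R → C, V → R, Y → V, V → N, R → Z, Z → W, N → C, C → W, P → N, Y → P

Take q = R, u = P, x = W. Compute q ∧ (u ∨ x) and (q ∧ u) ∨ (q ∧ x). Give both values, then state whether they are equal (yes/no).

R; R; yes

u ∨ x = W, so q ∧ (u ∨ x) = R ∧ W = R.
q ∧ u = Y and q ∧ x = R, so (q ∧ u) ∨ (q ∧ x) = Y ∨ R = R.
Equal: yes.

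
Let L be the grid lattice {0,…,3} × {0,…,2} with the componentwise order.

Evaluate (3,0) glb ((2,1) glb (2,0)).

(2,1) ∧ (2,0) = (2,0)
(3,0) ∧ (2,0) = (2,0)

(2,0)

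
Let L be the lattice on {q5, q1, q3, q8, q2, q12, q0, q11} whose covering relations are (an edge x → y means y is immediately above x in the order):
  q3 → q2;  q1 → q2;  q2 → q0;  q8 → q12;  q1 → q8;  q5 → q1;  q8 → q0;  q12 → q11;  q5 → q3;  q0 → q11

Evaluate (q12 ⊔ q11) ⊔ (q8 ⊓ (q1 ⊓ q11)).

q12 ∨ q11 = q11
q1 ∧ q11 = q1
q8 ∧ q1 = q1
q11 ∨ q1 = q11

q11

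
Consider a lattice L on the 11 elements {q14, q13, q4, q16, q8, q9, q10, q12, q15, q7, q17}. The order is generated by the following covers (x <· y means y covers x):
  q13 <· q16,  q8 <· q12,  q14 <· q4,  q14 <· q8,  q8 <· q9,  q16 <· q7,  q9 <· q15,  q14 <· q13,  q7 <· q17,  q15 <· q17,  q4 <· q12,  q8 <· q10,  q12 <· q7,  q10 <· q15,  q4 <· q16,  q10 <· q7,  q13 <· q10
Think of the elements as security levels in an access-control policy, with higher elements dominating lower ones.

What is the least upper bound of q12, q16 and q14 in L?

q7

Common upper bounds of {q12, q16, q14}: q17, q7.
The least among these is q7.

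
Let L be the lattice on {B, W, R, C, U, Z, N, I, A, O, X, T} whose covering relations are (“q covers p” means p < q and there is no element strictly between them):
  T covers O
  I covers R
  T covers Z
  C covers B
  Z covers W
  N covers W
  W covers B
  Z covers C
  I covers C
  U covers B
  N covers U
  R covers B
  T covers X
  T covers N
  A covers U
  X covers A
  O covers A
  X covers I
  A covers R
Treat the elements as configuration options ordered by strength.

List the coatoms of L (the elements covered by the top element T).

N, O, X, Z

The coatoms are exactly the elements covered by T: N, O, X, Z.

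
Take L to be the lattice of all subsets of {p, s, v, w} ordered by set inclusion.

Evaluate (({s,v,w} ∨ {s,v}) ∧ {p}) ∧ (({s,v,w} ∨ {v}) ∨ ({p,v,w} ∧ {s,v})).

∅

{s,v,w} ∨ {s,v} = {s,v,w}
{s,v,w} ∧ {p} = ∅
{s,v,w} ∨ {v} = {s,v,w}
{p,v,w} ∧ {s,v} = {v}
{s,v,w} ∨ {v} = {s,v,w}
∅ ∧ {s,v,w} = ∅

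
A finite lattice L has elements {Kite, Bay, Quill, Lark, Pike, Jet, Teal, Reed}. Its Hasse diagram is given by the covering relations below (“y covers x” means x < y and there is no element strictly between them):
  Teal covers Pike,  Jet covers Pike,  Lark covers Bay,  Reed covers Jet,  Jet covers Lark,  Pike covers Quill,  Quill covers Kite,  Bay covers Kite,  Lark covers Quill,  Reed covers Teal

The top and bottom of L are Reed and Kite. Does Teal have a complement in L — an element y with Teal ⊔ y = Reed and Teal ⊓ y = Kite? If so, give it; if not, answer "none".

Bay

Need y with Teal ∨ y = Reed and Teal ∧ y = Kite.
Checking each element gives: Bay.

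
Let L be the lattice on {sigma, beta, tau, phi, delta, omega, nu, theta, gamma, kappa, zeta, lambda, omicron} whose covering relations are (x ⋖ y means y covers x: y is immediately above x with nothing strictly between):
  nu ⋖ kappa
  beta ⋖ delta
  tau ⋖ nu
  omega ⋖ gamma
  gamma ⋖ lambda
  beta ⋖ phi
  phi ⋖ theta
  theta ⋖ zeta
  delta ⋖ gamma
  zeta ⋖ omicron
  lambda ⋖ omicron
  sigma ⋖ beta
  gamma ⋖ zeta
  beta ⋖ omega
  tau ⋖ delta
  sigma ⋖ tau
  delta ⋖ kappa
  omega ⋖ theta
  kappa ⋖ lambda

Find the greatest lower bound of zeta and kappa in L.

Common lower bounds of {zeta, kappa}: beta, delta, sigma, tau.
The greatest among these is delta.

delta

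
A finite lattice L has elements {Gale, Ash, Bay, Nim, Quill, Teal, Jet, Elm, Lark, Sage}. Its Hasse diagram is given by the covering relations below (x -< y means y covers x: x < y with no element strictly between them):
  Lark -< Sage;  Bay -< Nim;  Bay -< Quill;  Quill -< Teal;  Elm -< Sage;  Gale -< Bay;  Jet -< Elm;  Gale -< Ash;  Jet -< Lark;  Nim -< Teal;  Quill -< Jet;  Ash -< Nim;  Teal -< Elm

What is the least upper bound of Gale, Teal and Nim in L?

Teal

Common upper bounds of {Gale, Teal, Nim}: Elm, Sage, Teal.
The least among these is Teal.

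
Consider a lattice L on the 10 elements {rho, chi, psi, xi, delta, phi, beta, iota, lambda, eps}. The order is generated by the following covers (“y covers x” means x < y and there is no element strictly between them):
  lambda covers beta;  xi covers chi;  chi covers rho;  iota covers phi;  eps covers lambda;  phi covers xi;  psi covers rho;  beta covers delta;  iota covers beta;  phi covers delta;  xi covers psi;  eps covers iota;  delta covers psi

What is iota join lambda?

Common upper bounds of {iota, lambda}: eps.
The least among these is eps.

eps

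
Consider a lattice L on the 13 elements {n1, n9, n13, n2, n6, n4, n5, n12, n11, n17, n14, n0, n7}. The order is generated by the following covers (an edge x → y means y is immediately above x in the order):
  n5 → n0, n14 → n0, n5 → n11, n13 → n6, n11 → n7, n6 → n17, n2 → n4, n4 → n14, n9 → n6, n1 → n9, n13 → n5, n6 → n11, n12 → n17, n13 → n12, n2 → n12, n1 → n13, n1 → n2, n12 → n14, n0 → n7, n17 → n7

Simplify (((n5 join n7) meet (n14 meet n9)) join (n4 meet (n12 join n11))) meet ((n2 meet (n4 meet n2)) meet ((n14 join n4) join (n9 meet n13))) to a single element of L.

n5 ∨ n7 = n7
n14 ∧ n9 = n1
n7 ∧ n1 = n1
n12 ∨ n11 = n7
n4 ∧ n7 = n4
n1 ∨ n4 = n4
n4 ∧ n2 = n2
n2 ∧ n2 = n2
n14 ∨ n4 = n14
n9 ∧ n13 = n1
n14 ∨ n1 = n14
n2 ∧ n14 = n2
n4 ∧ n2 = n2

n2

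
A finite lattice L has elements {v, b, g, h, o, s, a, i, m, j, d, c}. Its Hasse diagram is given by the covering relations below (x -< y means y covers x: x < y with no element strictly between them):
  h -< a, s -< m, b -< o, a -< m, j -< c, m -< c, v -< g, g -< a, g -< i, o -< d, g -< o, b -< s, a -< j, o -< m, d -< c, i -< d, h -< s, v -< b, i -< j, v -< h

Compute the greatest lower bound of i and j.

i

Common lower bounds of {i, j}: g, i, v.
The greatest among these is i.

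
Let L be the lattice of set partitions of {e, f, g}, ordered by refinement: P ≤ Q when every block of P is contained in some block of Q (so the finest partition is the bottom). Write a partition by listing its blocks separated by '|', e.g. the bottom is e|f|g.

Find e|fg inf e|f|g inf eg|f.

The meet (common refinement) of e|fg, e|f|g, eg|f intersects blocks pairwise, giving e|f|g.

e|f|g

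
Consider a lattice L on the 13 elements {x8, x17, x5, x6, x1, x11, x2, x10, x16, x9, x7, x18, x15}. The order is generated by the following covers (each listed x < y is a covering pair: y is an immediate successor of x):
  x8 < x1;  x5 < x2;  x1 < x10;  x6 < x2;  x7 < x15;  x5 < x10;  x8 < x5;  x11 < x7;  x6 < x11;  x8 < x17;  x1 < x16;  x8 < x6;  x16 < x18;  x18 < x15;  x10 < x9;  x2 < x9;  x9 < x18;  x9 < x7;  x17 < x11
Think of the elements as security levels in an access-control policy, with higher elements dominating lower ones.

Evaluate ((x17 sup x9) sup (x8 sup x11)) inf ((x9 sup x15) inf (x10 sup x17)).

x7

x17 ∨ x9 = x7
x8 ∨ x11 = x11
x7 ∨ x11 = x7
x9 ∨ x15 = x15
x10 ∨ x17 = x7
x15 ∧ x7 = x7
x7 ∧ x7 = x7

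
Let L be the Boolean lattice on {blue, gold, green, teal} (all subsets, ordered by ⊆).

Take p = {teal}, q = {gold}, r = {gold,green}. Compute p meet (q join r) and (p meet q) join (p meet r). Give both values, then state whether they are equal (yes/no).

q join r = {gold,green}, so p meet (q join r) = {teal} meet {gold,green} = ∅.
p meet q = ∅ and p meet r = ∅, so (p meet q) join (p meet r) = ∅ join ∅ = ∅.
Equal: yes.

∅; ∅; yes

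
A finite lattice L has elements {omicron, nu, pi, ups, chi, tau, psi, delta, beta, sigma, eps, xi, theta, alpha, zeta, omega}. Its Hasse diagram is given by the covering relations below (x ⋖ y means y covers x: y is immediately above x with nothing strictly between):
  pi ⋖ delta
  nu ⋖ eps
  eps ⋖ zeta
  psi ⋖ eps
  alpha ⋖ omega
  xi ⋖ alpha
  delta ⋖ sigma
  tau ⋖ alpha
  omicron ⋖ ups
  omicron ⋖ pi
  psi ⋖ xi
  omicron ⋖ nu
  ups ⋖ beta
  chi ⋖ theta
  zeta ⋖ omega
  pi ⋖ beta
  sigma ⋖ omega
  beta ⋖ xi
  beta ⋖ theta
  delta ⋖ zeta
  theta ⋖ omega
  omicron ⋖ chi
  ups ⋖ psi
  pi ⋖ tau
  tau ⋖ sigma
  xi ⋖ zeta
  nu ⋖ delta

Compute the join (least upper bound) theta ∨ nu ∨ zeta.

Common upper bounds of {theta, nu, zeta}: omega.
The least among these is omega.

omega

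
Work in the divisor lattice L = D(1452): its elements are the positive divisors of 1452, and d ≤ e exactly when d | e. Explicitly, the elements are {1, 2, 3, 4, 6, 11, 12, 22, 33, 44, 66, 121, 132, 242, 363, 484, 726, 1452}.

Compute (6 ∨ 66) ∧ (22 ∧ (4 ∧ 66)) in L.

6 ∨ 66 = 66
4 ∧ 66 = 2
22 ∧ 2 = 2
66 ∧ 2 = 2

2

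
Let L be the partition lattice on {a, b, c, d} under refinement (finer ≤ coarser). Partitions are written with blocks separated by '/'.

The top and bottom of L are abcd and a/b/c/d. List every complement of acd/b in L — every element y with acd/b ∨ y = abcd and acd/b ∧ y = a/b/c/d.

Need y with acd/b ∨ y = abcd and acd/b ∧ y = a/b/c/d.
Checking each element gives: a/bc/d, a/bd/c, ab/c/d.

a/bc/d, a/bd/c, ab/c/d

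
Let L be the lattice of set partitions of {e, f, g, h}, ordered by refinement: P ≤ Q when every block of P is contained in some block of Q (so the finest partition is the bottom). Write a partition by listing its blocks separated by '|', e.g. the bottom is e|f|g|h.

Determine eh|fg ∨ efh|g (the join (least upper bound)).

efgh

The join of eh|fg and efh|g merges any blocks that overlap across the partitions, giving efgh.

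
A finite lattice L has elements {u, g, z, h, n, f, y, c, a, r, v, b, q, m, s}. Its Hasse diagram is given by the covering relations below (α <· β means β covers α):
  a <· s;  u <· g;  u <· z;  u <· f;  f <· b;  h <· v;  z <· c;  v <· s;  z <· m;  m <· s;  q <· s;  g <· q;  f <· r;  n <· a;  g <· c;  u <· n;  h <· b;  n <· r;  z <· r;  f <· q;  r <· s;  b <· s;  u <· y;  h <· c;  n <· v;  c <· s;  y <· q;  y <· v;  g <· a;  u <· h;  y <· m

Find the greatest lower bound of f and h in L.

Common lower bounds of {f, h}: u.
The greatest among these is u.

u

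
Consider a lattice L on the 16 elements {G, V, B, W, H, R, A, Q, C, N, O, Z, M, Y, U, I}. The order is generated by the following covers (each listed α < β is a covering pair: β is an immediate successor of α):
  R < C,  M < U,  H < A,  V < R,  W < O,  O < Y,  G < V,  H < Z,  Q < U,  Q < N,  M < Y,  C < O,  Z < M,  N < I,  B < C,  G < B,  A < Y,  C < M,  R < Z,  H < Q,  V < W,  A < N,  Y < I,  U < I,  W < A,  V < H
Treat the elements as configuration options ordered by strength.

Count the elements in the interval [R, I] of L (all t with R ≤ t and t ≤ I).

The interval [R, I] = {C, I, M, O, R, U, Y, Z}, which has 8 elements.

8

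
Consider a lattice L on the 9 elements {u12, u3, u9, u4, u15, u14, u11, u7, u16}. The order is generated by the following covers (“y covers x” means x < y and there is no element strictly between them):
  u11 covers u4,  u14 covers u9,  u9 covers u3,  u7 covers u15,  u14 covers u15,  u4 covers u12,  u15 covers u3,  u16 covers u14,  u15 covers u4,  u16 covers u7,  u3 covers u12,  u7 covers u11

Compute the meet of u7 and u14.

u15

Common lower bounds of {u7, u14}: u12, u15, u3, u4.
The greatest among these is u15.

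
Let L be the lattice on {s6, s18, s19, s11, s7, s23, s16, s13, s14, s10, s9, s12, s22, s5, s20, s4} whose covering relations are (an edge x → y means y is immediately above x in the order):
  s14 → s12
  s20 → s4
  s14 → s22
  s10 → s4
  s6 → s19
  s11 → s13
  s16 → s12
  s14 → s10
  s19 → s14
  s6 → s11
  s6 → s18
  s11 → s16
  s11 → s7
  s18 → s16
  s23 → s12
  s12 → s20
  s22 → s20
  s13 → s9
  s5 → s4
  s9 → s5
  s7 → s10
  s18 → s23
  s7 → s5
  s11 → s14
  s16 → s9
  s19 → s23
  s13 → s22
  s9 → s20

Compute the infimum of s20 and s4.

s20

Common lower bounds of {s20, s4}: s11, s12, s13, s14, s16, s18, s19, s20, s22, s23, s6, s9.
The greatest among these is s20.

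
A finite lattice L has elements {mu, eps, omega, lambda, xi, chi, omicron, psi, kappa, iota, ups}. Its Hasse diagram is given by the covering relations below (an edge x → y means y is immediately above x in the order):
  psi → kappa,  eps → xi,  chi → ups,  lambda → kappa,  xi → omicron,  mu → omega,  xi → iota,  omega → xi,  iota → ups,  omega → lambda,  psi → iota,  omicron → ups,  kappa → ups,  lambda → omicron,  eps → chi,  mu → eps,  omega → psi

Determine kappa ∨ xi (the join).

ups

Common upper bounds of {kappa, xi}: ups.
The least among these is ups.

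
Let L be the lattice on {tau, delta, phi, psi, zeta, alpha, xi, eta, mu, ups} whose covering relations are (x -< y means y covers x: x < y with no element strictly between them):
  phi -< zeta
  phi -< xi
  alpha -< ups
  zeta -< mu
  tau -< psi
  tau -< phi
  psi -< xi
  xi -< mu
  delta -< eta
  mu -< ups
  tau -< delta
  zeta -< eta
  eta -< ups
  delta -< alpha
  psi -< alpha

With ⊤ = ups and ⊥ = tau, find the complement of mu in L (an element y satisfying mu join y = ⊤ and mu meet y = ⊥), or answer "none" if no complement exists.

Need y with mu ∨ y = ups and mu ∧ y = tau.
Checking each element gives: delta.

delta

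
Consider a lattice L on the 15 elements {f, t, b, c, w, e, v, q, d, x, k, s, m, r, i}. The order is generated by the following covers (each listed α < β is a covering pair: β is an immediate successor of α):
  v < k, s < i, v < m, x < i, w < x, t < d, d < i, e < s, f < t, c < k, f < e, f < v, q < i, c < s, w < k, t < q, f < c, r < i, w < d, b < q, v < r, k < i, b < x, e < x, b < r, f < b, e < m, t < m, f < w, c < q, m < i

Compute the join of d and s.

i

Common upper bounds of {d, s}: i.
The least among these is i.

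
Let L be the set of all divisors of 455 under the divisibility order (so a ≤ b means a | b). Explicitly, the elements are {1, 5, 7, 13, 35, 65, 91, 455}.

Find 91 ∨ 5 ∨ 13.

In the divisibility order, the join is the least common multiple: lcm(91, 5, 13) = 455.

455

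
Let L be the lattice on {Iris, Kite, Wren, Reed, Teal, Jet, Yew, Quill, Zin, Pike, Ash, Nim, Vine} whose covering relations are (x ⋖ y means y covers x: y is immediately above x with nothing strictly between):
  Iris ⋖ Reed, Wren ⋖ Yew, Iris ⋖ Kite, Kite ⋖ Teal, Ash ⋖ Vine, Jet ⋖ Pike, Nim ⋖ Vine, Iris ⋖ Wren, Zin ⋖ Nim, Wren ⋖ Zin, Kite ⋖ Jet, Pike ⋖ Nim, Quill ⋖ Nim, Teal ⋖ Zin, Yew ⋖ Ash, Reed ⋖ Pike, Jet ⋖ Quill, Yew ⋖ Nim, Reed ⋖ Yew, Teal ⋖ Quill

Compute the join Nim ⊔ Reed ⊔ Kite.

Common upper bounds of {Nim, Reed, Kite}: Nim, Vine.
The least among these is Nim.

Nim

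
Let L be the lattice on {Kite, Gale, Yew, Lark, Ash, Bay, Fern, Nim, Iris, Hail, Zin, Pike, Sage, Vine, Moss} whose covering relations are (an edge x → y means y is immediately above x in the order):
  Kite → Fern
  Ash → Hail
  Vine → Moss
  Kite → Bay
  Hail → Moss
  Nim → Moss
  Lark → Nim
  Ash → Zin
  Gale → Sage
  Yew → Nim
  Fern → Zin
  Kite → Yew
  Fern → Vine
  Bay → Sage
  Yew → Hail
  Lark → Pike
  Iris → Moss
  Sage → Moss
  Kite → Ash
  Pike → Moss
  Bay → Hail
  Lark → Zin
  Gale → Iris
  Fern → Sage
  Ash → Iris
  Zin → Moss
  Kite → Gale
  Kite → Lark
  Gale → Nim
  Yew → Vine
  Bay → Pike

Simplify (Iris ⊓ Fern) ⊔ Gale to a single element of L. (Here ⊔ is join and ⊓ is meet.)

Gale

Iris ∧ Fern = Kite
Kite ∨ Gale = Gale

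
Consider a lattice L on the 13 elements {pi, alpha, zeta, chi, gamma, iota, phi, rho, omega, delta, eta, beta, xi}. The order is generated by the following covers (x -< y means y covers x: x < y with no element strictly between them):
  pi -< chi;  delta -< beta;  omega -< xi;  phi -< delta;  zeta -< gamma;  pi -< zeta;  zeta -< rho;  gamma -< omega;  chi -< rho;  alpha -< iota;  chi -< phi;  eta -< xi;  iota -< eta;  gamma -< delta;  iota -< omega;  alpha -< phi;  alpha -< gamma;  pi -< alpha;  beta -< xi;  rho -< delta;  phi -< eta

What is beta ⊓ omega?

Common lower bounds of {beta, omega}: alpha, gamma, pi, zeta.
The greatest among these is gamma.

gamma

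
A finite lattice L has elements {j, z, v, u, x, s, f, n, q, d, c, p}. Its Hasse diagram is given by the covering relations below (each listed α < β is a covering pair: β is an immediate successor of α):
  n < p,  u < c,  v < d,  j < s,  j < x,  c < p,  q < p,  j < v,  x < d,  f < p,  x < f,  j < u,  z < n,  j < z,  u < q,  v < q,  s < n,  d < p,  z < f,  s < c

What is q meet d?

v

Common lower bounds of {q, d}: j, v.
The greatest among these is v.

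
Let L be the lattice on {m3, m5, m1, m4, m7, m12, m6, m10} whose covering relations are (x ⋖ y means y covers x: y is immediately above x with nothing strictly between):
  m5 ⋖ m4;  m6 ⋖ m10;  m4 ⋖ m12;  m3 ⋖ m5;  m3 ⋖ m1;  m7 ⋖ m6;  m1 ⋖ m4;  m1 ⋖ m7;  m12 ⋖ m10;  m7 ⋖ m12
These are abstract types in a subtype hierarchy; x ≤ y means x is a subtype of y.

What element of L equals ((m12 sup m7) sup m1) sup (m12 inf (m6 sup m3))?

m12

m12 ∨ m7 = m12
m12 ∨ m1 = m12
m6 ∨ m3 = m6
m12 ∧ m6 = m7
m12 ∨ m7 = m12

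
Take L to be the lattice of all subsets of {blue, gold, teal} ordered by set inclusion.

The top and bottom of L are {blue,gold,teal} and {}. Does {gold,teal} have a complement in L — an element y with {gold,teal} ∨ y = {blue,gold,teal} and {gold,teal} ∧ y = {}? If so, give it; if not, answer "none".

Need y with {gold,teal} ∨ y = {blue,gold,teal} and {gold,teal} ∧ y = {}.
Checking each element gives: {blue}.

{blue}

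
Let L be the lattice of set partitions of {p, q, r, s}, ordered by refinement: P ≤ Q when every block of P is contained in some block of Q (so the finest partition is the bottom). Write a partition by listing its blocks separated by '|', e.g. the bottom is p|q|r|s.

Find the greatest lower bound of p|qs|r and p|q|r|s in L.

p|q|r|s

The meet (common refinement) of p|qs|r and p|q|r|s intersects blocks pairwise, giving p|q|r|s.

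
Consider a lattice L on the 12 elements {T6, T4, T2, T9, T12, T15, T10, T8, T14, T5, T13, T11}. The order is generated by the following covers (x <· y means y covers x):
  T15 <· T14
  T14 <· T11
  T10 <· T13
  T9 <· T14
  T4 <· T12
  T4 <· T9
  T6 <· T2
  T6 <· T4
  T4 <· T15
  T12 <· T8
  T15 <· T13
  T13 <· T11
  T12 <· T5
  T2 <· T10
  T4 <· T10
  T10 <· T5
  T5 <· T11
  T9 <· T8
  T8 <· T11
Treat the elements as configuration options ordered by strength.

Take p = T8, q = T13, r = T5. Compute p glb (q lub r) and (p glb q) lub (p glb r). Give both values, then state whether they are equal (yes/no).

q lub r = T11, so p glb (q lub r) = T8 glb T11 = T8.
p glb q = T4 and p glb r = T12, so (p glb q) lub (p glb r) = T4 lub T12 = T12.
Equal: no.

T8; T12; no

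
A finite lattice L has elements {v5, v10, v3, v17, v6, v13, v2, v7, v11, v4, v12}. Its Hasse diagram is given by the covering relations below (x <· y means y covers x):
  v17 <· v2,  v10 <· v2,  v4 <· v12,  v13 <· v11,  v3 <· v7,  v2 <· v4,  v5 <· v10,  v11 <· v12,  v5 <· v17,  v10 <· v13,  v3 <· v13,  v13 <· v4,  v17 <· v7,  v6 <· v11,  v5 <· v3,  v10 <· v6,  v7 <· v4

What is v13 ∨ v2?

Common upper bounds of {v13, v2}: v12, v4.
The least among these is v4.

v4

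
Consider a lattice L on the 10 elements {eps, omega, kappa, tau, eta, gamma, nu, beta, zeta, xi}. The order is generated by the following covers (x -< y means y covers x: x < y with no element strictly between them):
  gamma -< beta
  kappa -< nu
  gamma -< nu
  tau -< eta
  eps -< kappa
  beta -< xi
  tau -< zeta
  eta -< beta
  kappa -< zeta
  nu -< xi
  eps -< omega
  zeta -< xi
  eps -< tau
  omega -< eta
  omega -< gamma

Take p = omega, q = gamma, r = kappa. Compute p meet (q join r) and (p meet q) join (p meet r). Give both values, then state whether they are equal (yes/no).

q join r = nu, so p meet (q join r) = omega meet nu = omega.
p meet q = omega and p meet r = eps, so (p meet q) join (p meet r) = omega join eps = omega.
Equal: yes.

omega; omega; yes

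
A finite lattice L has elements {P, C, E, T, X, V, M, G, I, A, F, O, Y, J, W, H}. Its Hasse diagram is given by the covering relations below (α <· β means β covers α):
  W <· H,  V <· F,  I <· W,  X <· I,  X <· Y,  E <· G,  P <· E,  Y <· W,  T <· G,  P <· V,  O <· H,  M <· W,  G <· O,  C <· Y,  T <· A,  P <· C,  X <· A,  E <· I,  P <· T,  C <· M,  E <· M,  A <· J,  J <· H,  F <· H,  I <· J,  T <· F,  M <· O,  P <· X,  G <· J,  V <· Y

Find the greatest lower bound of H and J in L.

J

Common lower bounds of {H, J}: A, E, G, I, J, P, T, X.
The greatest among these is J.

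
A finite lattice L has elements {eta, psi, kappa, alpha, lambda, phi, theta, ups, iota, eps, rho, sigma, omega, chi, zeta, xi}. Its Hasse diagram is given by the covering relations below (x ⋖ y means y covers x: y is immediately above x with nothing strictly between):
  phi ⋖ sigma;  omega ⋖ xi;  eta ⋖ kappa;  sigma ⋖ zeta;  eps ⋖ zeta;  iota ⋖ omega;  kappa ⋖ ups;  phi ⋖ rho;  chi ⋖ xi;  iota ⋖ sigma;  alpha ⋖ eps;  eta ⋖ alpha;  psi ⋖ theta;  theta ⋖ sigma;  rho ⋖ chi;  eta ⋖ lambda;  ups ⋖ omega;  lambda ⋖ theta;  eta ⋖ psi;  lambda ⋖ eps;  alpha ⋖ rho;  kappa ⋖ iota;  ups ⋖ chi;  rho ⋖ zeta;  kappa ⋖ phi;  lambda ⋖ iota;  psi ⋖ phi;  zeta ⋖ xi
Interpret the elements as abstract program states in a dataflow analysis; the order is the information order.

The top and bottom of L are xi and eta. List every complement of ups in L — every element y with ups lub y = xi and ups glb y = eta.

Need y with ups ∨ y = xi and ups ∧ y = eta.
Checking each element gives: eps, theta.

eps, theta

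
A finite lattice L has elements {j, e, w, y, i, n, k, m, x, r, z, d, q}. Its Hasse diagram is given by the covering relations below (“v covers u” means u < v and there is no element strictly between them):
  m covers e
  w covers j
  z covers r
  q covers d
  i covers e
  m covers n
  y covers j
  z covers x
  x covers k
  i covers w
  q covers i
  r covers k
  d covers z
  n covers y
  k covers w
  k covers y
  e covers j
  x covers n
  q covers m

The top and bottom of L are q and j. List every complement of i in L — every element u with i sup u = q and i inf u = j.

Need u with i ∨ u = q and i ∧ u = j.
Checking each element gives: n, y.

n, y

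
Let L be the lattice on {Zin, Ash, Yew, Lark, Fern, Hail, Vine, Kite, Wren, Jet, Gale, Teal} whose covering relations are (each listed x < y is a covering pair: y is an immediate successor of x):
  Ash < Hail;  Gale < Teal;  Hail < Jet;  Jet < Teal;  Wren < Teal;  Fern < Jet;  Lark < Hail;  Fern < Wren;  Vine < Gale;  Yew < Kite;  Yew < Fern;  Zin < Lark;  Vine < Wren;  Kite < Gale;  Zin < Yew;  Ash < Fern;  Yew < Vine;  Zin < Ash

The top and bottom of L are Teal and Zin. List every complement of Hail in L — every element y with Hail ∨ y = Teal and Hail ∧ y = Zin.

Need y with Hail ∨ y = Teal and Hail ∧ y = Zin.
Checking each element gives: Gale, Kite, Vine.

Gale, Kite, Vine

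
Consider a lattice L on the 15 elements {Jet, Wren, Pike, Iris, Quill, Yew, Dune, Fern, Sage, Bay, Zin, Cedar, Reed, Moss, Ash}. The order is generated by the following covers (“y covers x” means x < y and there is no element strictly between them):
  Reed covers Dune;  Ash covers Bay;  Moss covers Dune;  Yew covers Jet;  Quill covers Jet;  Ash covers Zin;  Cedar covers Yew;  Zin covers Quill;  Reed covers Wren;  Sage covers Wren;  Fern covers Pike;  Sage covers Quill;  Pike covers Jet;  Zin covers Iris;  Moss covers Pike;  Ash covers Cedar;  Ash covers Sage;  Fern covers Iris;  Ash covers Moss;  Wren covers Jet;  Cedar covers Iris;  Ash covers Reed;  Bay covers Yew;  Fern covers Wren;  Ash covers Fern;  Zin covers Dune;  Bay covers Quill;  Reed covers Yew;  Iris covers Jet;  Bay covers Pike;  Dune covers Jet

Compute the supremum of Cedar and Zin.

Ash

Common upper bounds of {Cedar, Zin}: Ash.
The least among these is Ash.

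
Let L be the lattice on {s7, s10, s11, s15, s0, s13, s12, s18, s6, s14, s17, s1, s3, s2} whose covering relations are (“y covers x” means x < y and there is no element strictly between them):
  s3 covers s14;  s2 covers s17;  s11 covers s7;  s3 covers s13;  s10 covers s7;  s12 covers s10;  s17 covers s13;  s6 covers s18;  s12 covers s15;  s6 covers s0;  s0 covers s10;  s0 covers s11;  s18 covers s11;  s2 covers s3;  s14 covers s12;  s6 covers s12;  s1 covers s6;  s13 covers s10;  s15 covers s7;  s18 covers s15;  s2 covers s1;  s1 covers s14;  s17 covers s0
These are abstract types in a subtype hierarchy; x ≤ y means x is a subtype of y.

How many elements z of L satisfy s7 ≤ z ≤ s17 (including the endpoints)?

6

The interval [s7, s17] = {s0, s10, s11, s13, s17, s7}, which has 6 elements.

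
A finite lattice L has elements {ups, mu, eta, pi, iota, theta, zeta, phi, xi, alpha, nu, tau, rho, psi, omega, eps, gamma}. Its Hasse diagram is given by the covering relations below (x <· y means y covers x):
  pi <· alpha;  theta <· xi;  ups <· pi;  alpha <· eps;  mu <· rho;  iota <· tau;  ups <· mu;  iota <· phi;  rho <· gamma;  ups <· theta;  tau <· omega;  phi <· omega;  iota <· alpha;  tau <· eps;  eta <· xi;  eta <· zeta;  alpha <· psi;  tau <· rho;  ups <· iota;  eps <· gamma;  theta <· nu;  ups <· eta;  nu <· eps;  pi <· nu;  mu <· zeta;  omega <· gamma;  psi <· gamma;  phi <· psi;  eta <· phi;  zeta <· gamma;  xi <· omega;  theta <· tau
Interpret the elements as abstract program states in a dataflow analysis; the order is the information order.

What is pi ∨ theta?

nu

Common upper bounds of {pi, theta}: eps, gamma, nu.
The least among these is nu.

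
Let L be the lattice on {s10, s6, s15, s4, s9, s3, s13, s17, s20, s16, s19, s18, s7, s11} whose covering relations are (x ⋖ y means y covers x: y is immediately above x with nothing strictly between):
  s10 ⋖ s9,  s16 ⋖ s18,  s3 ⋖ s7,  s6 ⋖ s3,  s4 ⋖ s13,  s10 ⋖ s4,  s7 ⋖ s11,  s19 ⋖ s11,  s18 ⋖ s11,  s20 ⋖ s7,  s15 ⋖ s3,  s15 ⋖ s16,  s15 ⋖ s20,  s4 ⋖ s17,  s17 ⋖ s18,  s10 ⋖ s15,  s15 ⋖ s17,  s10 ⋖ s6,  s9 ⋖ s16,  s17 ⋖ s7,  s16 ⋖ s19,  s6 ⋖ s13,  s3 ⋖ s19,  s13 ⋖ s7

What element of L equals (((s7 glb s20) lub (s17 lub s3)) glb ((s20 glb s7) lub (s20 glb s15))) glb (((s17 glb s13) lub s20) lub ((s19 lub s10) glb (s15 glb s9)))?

s7 ∧ s20 = s20
s17 ∨ s3 = s7
s20 ∨ s7 = s7
s20 ∧ s7 = s20
s20 ∧ s15 = s15
s20 ∨ s15 = s20
s7 ∧ s20 = s20
s17 ∧ s13 = s4
s4 ∨ s20 = s7
s19 ∨ s10 = s19
s15 ∧ s9 = s10
s19 ∧ s10 = s10
s7 ∨ s10 = s7
s20 ∧ s7 = s20

s20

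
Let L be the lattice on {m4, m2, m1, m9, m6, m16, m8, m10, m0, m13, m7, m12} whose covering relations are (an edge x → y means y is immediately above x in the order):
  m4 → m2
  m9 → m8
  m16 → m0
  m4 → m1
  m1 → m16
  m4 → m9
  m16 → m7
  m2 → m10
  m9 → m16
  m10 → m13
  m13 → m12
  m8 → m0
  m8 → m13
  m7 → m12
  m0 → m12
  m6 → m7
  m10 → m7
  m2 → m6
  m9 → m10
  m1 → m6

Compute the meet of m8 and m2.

m4

Common lower bounds of {m8, m2}: m4.
The greatest among these is m4.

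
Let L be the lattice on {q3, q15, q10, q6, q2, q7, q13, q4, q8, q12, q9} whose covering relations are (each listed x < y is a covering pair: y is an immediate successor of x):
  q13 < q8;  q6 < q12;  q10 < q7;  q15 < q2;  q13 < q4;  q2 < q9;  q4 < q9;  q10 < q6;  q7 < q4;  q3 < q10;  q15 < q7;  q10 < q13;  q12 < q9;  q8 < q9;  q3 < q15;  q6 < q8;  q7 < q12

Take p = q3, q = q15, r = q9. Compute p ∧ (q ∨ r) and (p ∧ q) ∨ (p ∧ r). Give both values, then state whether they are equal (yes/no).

q ∨ r = q9, so p ∧ (q ∨ r) = q3 ∧ q9 = q3.
p ∧ q = q3 and p ∧ r = q3, so (p ∧ q) ∨ (p ∧ r) = q3 ∨ q3 = q3.
Equal: yes.

q3; q3; yes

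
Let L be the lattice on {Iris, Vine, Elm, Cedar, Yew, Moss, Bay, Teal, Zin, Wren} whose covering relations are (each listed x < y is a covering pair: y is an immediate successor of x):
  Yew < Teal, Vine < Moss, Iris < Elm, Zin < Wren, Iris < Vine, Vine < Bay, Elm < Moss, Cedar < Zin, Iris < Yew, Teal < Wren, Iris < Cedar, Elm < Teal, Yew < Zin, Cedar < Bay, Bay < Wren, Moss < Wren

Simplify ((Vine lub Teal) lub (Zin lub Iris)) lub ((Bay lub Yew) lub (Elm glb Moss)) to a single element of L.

Vine ∨ Teal = Wren
Zin ∨ Iris = Zin
Wren ∨ Zin = Wren
Bay ∨ Yew = Wren
Elm ∧ Moss = Elm
Wren ∨ Elm = Wren
Wren ∨ Wren = Wren

Wren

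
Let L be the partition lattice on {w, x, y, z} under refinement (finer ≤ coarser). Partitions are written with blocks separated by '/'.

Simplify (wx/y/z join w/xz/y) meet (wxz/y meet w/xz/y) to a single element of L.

wx/y/z ∨ w/xz/y = wxz/y
wxz/y ∧ w/xz/y = w/xz/y
wxz/y ∧ w/xz/y = w/xz/y

w/xz/y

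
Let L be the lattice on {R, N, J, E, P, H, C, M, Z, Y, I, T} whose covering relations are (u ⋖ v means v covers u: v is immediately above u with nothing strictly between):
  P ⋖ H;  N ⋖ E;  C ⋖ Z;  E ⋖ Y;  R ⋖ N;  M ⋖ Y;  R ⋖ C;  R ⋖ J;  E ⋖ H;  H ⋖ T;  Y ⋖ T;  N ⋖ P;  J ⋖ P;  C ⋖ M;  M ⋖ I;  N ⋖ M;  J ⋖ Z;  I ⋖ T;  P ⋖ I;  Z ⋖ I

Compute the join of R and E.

Common upper bounds of {R, E}: E, H, T, Y.
The least among these is E.

E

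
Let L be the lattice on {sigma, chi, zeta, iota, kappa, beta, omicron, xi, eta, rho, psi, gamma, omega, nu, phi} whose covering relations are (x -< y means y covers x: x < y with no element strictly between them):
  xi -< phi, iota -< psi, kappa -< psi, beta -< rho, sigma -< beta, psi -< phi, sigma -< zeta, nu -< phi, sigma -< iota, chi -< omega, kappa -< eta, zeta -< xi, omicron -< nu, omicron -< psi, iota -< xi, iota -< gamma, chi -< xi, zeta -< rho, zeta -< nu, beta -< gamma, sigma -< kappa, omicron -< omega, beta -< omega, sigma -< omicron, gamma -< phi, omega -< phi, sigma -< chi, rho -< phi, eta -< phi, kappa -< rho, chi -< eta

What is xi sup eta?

Common upper bounds of {xi, eta}: phi.
The least among these is phi.

phi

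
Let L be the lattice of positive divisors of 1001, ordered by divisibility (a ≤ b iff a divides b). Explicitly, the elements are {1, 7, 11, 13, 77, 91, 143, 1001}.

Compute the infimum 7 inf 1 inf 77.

In the divisibility order, the meet is the greatest common divisor: gcd(7, 1, 77) = 1.

1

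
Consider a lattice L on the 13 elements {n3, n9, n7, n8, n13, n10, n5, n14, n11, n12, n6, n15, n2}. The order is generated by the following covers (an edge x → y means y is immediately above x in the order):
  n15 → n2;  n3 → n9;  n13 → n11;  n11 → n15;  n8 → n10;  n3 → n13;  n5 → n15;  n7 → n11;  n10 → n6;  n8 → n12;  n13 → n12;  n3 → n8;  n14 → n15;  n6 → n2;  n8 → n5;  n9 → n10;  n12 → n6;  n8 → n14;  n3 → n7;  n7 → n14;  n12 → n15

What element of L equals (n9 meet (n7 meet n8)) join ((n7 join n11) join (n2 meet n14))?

n7 ∧ n8 = n3
n9 ∧ n3 = n3
n7 ∨ n11 = n11
n2 ∧ n14 = n14
n11 ∨ n14 = n15
n3 ∨ n15 = n15

n15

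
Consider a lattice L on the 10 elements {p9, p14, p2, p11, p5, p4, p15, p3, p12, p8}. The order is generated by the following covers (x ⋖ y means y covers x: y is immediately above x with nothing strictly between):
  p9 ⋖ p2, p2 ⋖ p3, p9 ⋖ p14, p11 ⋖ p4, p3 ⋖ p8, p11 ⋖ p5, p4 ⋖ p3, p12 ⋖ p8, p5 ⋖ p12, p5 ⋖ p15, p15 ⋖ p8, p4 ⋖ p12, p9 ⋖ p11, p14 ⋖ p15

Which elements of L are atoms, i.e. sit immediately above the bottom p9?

p11, p14, p2

The atoms are exactly the elements that cover p9: p11, p14, p2.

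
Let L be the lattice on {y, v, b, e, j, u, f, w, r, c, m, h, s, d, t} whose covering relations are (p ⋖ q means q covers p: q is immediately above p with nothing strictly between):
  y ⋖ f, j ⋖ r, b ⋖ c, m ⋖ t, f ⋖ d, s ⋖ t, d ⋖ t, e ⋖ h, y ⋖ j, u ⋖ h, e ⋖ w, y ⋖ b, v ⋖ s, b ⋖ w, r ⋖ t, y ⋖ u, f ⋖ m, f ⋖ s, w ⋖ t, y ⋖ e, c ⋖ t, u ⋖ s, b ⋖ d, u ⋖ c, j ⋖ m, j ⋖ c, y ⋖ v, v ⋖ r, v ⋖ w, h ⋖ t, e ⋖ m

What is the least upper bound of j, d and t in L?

Common upper bounds of {j, d, t}: t.
The least among these is t.

t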